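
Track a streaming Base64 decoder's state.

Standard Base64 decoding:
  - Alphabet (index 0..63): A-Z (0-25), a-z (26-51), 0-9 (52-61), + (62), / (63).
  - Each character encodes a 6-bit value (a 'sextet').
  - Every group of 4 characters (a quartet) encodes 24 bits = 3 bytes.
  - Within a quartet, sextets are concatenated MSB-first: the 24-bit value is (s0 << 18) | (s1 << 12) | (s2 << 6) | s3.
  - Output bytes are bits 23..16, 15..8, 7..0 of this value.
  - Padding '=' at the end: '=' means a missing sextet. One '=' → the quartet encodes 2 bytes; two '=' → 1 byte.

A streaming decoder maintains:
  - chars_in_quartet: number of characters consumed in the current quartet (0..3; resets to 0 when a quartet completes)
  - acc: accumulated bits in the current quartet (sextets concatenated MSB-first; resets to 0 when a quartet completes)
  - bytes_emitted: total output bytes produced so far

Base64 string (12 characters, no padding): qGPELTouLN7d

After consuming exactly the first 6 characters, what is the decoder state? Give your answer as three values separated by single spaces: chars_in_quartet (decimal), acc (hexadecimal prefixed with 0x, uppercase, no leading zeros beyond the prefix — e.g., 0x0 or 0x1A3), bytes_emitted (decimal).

After char 0 ('q'=42): chars_in_quartet=1 acc=0x2A bytes_emitted=0
After char 1 ('G'=6): chars_in_quartet=2 acc=0xA86 bytes_emitted=0
After char 2 ('P'=15): chars_in_quartet=3 acc=0x2A18F bytes_emitted=0
After char 3 ('E'=4): chars_in_quartet=4 acc=0xA863C4 -> emit A8 63 C4, reset; bytes_emitted=3
After char 4 ('L'=11): chars_in_quartet=1 acc=0xB bytes_emitted=3
After char 5 ('T'=19): chars_in_quartet=2 acc=0x2D3 bytes_emitted=3

Answer: 2 0x2D3 3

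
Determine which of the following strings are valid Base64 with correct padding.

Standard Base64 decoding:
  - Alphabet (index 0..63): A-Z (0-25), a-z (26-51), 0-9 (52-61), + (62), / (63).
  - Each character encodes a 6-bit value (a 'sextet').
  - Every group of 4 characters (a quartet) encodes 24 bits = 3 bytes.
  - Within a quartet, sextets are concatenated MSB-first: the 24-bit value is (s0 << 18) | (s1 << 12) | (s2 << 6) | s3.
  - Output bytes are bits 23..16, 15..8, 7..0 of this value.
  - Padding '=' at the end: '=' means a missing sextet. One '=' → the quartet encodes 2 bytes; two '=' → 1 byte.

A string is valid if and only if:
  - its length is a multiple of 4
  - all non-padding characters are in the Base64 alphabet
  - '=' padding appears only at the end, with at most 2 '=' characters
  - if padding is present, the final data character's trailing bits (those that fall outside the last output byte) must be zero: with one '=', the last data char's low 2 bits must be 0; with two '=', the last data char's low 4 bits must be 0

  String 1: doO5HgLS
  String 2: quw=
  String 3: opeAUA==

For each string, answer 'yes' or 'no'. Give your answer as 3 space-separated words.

Answer: yes yes yes

Derivation:
String 1: 'doO5HgLS' → valid
String 2: 'quw=' → valid
String 3: 'opeAUA==' → valid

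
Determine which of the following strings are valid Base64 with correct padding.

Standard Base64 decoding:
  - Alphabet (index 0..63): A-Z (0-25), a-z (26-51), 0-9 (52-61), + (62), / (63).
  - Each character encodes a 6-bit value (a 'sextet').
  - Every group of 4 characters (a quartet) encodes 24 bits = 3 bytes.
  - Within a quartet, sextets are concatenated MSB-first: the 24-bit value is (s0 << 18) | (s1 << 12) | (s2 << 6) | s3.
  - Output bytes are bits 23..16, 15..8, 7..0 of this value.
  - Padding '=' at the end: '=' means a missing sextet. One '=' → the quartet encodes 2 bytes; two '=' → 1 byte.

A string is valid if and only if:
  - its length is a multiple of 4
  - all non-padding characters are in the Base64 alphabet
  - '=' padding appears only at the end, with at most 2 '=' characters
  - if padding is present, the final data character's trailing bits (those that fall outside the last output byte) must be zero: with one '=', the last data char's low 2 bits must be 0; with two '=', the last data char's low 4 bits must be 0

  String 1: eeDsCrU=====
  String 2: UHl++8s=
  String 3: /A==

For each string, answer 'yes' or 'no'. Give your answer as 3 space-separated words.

Answer: no yes yes

Derivation:
String 1: 'eeDsCrU=====' → invalid (5 pad chars (max 2))
String 2: 'UHl++8s=' → valid
String 3: '/A==' → valid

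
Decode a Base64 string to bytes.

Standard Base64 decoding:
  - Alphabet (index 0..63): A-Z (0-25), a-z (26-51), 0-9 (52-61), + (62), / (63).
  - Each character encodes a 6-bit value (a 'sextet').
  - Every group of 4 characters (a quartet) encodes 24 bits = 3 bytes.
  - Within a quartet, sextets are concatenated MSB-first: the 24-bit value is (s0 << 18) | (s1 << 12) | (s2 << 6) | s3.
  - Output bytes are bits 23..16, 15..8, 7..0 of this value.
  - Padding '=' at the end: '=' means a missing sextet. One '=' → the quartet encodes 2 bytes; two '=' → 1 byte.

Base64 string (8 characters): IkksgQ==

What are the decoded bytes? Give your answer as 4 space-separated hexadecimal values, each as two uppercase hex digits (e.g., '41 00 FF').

Answer: 22 49 2C 81

Derivation:
After char 0 ('I'=8): chars_in_quartet=1 acc=0x8 bytes_emitted=0
After char 1 ('k'=36): chars_in_quartet=2 acc=0x224 bytes_emitted=0
After char 2 ('k'=36): chars_in_quartet=3 acc=0x8924 bytes_emitted=0
After char 3 ('s'=44): chars_in_quartet=4 acc=0x22492C -> emit 22 49 2C, reset; bytes_emitted=3
After char 4 ('g'=32): chars_in_quartet=1 acc=0x20 bytes_emitted=3
After char 5 ('Q'=16): chars_in_quartet=2 acc=0x810 bytes_emitted=3
Padding '==': partial quartet acc=0x810 -> emit 81; bytes_emitted=4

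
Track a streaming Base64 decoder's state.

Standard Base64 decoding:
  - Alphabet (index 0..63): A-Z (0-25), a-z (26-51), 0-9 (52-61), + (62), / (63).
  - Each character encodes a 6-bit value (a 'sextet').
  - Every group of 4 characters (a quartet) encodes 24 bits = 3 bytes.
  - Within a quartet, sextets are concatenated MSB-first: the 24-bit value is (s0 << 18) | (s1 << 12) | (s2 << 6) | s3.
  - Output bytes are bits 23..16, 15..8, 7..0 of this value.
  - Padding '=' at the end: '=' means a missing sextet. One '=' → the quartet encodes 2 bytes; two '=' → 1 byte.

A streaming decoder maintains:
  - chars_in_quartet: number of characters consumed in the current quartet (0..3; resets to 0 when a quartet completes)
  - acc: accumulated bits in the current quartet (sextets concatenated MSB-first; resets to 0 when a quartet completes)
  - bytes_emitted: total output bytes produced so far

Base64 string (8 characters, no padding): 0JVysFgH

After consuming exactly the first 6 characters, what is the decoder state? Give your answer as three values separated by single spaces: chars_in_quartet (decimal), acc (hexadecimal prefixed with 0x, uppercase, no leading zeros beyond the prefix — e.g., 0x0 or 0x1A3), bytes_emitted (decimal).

After char 0 ('0'=52): chars_in_quartet=1 acc=0x34 bytes_emitted=0
After char 1 ('J'=9): chars_in_quartet=2 acc=0xD09 bytes_emitted=0
After char 2 ('V'=21): chars_in_quartet=3 acc=0x34255 bytes_emitted=0
After char 3 ('y'=50): chars_in_quartet=4 acc=0xD09572 -> emit D0 95 72, reset; bytes_emitted=3
After char 4 ('s'=44): chars_in_quartet=1 acc=0x2C bytes_emitted=3
After char 5 ('F'=5): chars_in_quartet=2 acc=0xB05 bytes_emitted=3

Answer: 2 0xB05 3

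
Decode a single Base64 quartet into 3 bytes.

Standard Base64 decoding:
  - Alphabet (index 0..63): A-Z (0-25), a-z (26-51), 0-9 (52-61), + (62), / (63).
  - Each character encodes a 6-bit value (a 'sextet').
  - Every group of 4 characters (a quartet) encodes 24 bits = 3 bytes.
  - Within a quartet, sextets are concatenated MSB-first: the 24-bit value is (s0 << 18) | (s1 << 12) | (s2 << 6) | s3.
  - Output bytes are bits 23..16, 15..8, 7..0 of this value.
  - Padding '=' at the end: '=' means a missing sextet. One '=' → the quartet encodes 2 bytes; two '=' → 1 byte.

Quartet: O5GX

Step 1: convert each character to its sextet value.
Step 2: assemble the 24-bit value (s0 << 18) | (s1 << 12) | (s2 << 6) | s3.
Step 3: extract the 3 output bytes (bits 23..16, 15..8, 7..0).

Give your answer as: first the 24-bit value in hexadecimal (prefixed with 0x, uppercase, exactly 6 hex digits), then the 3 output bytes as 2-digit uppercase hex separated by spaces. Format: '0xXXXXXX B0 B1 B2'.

Sextets: O=14, 5=57, G=6, X=23
24-bit: (14<<18) | (57<<12) | (6<<6) | 23
      = 0x380000 | 0x039000 | 0x000180 | 0x000017
      = 0x3B9197
Bytes: (v>>16)&0xFF=3B, (v>>8)&0xFF=91, v&0xFF=97

Answer: 0x3B9197 3B 91 97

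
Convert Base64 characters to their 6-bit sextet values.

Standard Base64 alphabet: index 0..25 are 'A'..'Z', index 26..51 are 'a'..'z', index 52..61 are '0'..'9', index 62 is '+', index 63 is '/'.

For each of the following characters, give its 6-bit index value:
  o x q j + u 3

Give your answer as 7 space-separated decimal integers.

Answer: 40 49 42 35 62 46 55

Derivation:
'o': a..z range, 26 + ord('o') − ord('a') = 40
'x': a..z range, 26 + ord('x') − ord('a') = 49
'q': a..z range, 26 + ord('q') − ord('a') = 42
'j': a..z range, 26 + ord('j') − ord('a') = 35
'+': index 62
'u': a..z range, 26 + ord('u') − ord('a') = 46
'3': 0..9 range, 52 + ord('3') − ord('0') = 55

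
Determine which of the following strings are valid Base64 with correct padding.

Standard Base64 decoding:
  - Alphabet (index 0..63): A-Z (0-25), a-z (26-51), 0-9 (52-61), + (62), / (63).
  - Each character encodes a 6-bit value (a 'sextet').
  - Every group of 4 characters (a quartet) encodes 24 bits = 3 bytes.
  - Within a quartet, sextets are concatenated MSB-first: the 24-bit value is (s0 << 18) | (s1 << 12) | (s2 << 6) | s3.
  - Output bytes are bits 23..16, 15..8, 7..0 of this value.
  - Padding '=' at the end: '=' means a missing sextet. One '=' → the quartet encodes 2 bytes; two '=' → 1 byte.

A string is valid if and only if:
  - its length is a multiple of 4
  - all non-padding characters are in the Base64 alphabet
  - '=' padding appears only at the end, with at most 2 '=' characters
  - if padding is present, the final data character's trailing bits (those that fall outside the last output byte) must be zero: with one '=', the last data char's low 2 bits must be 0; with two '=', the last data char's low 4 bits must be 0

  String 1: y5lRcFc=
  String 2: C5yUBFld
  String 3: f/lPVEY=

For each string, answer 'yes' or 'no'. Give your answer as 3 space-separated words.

String 1: 'y5lRcFc=' → valid
String 2: 'C5yUBFld' → valid
String 3: 'f/lPVEY=' → valid

Answer: yes yes yes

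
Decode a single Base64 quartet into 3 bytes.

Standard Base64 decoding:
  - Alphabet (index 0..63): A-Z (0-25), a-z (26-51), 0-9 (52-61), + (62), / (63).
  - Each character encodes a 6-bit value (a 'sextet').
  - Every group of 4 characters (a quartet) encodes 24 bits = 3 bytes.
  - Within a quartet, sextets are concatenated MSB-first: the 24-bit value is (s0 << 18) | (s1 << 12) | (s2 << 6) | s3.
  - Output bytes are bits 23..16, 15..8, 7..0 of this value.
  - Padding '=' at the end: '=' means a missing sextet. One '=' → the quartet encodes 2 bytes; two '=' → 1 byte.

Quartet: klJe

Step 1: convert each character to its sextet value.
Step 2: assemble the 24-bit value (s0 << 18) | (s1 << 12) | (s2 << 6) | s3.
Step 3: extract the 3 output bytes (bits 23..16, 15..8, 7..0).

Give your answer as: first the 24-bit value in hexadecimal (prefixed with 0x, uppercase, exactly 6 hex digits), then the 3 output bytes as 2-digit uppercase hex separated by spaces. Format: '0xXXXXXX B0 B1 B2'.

Sextets: k=36, l=37, J=9, e=30
24-bit: (36<<18) | (37<<12) | (9<<6) | 30
      = 0x900000 | 0x025000 | 0x000240 | 0x00001E
      = 0x92525E
Bytes: (v>>16)&0xFF=92, (v>>8)&0xFF=52, v&0xFF=5E

Answer: 0x92525E 92 52 5E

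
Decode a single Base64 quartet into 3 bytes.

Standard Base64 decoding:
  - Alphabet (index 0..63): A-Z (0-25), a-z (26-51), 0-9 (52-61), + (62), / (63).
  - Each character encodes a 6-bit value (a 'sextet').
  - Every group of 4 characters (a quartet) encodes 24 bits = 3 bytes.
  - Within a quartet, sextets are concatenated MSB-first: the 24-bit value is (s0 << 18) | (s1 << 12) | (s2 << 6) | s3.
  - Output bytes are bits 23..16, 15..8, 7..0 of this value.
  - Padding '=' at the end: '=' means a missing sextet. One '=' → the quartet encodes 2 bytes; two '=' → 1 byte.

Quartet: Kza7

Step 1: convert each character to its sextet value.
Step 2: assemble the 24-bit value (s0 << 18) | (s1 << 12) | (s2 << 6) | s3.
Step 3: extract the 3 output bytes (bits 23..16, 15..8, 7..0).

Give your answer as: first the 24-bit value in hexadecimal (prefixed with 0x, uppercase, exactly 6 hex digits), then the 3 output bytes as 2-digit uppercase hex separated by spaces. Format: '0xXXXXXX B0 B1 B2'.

Answer: 0x2B36BB 2B 36 BB

Derivation:
Sextets: K=10, z=51, a=26, 7=59
24-bit: (10<<18) | (51<<12) | (26<<6) | 59
      = 0x280000 | 0x033000 | 0x000680 | 0x00003B
      = 0x2B36BB
Bytes: (v>>16)&0xFF=2B, (v>>8)&0xFF=36, v&0xFF=BB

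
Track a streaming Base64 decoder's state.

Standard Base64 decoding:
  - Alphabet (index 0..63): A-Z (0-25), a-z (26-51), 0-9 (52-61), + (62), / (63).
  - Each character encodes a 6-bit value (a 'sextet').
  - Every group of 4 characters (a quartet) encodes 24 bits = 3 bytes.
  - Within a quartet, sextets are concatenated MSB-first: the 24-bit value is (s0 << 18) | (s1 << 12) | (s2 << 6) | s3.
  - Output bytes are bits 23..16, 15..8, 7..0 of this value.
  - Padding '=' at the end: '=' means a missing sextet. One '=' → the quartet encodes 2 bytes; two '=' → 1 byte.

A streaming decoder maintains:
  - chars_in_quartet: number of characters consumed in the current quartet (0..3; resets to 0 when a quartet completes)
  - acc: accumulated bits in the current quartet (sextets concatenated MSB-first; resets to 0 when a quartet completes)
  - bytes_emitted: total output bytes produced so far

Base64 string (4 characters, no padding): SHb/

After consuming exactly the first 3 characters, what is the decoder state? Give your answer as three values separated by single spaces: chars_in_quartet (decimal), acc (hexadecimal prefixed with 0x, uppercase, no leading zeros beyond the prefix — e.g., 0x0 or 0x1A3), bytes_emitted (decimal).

After char 0 ('S'=18): chars_in_quartet=1 acc=0x12 bytes_emitted=0
After char 1 ('H'=7): chars_in_quartet=2 acc=0x487 bytes_emitted=0
After char 2 ('b'=27): chars_in_quartet=3 acc=0x121DB bytes_emitted=0

Answer: 3 0x121DB 0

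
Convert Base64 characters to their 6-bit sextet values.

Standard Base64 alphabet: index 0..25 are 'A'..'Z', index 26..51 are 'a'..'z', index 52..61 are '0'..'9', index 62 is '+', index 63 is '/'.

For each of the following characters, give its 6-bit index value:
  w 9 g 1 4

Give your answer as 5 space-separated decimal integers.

Answer: 48 61 32 53 56

Derivation:
'w': a..z range, 26 + ord('w') − ord('a') = 48
'9': 0..9 range, 52 + ord('9') − ord('0') = 61
'g': a..z range, 26 + ord('g') − ord('a') = 32
'1': 0..9 range, 52 + ord('1') − ord('0') = 53
'4': 0..9 range, 52 + ord('4') − ord('0') = 56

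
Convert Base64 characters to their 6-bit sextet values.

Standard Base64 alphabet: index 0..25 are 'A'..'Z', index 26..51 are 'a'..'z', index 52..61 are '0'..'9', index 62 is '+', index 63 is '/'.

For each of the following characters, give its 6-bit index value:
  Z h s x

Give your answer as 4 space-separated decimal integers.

Answer: 25 33 44 49

Derivation:
'Z': A..Z range, ord('Z') − ord('A') = 25
'h': a..z range, 26 + ord('h') − ord('a') = 33
's': a..z range, 26 + ord('s') − ord('a') = 44
'x': a..z range, 26 + ord('x') − ord('a') = 49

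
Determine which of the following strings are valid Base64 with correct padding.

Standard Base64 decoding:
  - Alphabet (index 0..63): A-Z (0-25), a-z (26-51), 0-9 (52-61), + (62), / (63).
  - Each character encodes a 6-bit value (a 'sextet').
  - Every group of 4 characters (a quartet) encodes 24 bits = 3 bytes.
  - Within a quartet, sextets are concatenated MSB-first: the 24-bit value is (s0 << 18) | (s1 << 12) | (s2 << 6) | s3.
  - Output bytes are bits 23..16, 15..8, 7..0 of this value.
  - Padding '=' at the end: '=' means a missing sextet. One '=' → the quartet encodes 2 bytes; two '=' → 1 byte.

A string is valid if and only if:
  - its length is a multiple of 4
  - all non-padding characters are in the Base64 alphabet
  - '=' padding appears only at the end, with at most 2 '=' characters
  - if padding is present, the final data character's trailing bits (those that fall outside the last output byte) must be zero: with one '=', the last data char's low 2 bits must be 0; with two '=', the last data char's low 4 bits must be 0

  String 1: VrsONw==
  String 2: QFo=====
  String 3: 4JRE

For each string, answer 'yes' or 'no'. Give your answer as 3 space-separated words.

Answer: yes no yes

Derivation:
String 1: 'VrsONw==' → valid
String 2: 'QFo=====' → invalid (5 pad chars (max 2))
String 3: '4JRE' → valid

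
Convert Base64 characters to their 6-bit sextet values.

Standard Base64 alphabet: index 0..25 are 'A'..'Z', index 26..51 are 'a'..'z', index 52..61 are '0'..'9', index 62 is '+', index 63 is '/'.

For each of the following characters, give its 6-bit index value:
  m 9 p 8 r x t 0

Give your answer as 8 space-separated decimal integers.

Answer: 38 61 41 60 43 49 45 52

Derivation:
'm': a..z range, 26 + ord('m') − ord('a') = 38
'9': 0..9 range, 52 + ord('9') − ord('0') = 61
'p': a..z range, 26 + ord('p') − ord('a') = 41
'8': 0..9 range, 52 + ord('8') − ord('0') = 60
'r': a..z range, 26 + ord('r') − ord('a') = 43
'x': a..z range, 26 + ord('x') − ord('a') = 49
't': a..z range, 26 + ord('t') − ord('a') = 45
'0': 0..9 range, 52 + ord('0') − ord('0') = 52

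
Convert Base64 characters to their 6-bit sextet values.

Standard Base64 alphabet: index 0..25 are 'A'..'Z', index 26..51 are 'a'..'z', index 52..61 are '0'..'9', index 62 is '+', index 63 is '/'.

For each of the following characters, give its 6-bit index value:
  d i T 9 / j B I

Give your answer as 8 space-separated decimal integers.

'd': a..z range, 26 + ord('d') − ord('a') = 29
'i': a..z range, 26 + ord('i') − ord('a') = 34
'T': A..Z range, ord('T') − ord('A') = 19
'9': 0..9 range, 52 + ord('9') − ord('0') = 61
'/': index 63
'j': a..z range, 26 + ord('j') − ord('a') = 35
'B': A..Z range, ord('B') − ord('A') = 1
'I': A..Z range, ord('I') − ord('A') = 8

Answer: 29 34 19 61 63 35 1 8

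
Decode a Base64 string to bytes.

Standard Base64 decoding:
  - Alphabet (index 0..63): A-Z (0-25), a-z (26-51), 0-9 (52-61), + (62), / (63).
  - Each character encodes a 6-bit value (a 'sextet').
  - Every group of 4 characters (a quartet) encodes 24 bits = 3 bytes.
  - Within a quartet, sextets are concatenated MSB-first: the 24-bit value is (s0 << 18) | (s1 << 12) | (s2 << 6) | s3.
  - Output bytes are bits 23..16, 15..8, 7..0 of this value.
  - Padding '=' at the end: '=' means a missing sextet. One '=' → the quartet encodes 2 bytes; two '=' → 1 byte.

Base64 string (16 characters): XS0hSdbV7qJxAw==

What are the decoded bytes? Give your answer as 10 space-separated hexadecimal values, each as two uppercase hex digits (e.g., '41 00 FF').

Answer: 5D 2D 21 49 D6 D5 EE A2 71 03

Derivation:
After char 0 ('X'=23): chars_in_quartet=1 acc=0x17 bytes_emitted=0
After char 1 ('S'=18): chars_in_quartet=2 acc=0x5D2 bytes_emitted=0
After char 2 ('0'=52): chars_in_quartet=3 acc=0x174B4 bytes_emitted=0
After char 3 ('h'=33): chars_in_quartet=4 acc=0x5D2D21 -> emit 5D 2D 21, reset; bytes_emitted=3
After char 4 ('S'=18): chars_in_quartet=1 acc=0x12 bytes_emitted=3
After char 5 ('d'=29): chars_in_quartet=2 acc=0x49D bytes_emitted=3
After char 6 ('b'=27): chars_in_quartet=3 acc=0x1275B bytes_emitted=3
After char 7 ('V'=21): chars_in_quartet=4 acc=0x49D6D5 -> emit 49 D6 D5, reset; bytes_emitted=6
After char 8 ('7'=59): chars_in_quartet=1 acc=0x3B bytes_emitted=6
After char 9 ('q'=42): chars_in_quartet=2 acc=0xEEA bytes_emitted=6
After char 10 ('J'=9): chars_in_quartet=3 acc=0x3BA89 bytes_emitted=6
After char 11 ('x'=49): chars_in_quartet=4 acc=0xEEA271 -> emit EE A2 71, reset; bytes_emitted=9
After char 12 ('A'=0): chars_in_quartet=1 acc=0x0 bytes_emitted=9
After char 13 ('w'=48): chars_in_quartet=2 acc=0x30 bytes_emitted=9
Padding '==': partial quartet acc=0x30 -> emit 03; bytes_emitted=10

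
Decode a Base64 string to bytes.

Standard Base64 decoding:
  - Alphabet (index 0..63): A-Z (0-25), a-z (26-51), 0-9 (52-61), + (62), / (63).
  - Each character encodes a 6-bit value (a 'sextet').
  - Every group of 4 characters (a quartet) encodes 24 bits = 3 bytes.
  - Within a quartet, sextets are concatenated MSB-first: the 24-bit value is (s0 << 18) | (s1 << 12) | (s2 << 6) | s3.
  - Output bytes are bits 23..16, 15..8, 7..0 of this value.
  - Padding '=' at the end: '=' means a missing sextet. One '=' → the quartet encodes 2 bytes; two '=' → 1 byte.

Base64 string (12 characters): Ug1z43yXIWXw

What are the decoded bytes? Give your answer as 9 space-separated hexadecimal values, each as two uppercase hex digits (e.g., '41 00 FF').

Answer: 52 0D 73 E3 7C 97 21 65 F0

Derivation:
After char 0 ('U'=20): chars_in_quartet=1 acc=0x14 bytes_emitted=0
After char 1 ('g'=32): chars_in_quartet=2 acc=0x520 bytes_emitted=0
After char 2 ('1'=53): chars_in_quartet=3 acc=0x14835 bytes_emitted=0
After char 3 ('z'=51): chars_in_quartet=4 acc=0x520D73 -> emit 52 0D 73, reset; bytes_emitted=3
After char 4 ('4'=56): chars_in_quartet=1 acc=0x38 bytes_emitted=3
After char 5 ('3'=55): chars_in_quartet=2 acc=0xE37 bytes_emitted=3
After char 6 ('y'=50): chars_in_quartet=3 acc=0x38DF2 bytes_emitted=3
After char 7 ('X'=23): chars_in_quartet=4 acc=0xE37C97 -> emit E3 7C 97, reset; bytes_emitted=6
After char 8 ('I'=8): chars_in_quartet=1 acc=0x8 bytes_emitted=6
After char 9 ('W'=22): chars_in_quartet=2 acc=0x216 bytes_emitted=6
After char 10 ('X'=23): chars_in_quartet=3 acc=0x8597 bytes_emitted=6
After char 11 ('w'=48): chars_in_quartet=4 acc=0x2165F0 -> emit 21 65 F0, reset; bytes_emitted=9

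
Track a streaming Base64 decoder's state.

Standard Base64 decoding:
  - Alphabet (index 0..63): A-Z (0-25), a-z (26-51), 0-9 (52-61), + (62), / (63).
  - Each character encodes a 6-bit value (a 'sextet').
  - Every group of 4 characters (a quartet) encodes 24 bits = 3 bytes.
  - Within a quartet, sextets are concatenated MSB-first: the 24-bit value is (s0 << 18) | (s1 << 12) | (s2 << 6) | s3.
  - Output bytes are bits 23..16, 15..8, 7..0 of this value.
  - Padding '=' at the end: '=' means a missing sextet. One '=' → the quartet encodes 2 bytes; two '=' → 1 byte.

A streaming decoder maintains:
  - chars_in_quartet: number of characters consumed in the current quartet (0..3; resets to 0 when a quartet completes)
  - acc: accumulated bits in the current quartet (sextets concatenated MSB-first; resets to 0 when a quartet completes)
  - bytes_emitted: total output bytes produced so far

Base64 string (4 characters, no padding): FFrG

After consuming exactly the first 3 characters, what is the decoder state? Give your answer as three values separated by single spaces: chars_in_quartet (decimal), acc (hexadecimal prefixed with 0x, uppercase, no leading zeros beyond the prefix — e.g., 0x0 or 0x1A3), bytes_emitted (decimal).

Answer: 3 0x516B 0

Derivation:
After char 0 ('F'=5): chars_in_quartet=1 acc=0x5 bytes_emitted=0
After char 1 ('F'=5): chars_in_quartet=2 acc=0x145 bytes_emitted=0
After char 2 ('r'=43): chars_in_quartet=3 acc=0x516B bytes_emitted=0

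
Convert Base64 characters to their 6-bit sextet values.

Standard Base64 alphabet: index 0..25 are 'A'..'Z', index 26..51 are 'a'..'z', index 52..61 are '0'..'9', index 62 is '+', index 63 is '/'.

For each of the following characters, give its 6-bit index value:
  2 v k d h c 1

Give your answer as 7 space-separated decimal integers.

Answer: 54 47 36 29 33 28 53

Derivation:
'2': 0..9 range, 52 + ord('2') − ord('0') = 54
'v': a..z range, 26 + ord('v') − ord('a') = 47
'k': a..z range, 26 + ord('k') − ord('a') = 36
'd': a..z range, 26 + ord('d') − ord('a') = 29
'h': a..z range, 26 + ord('h') − ord('a') = 33
'c': a..z range, 26 + ord('c') − ord('a') = 28
'1': 0..9 range, 52 + ord('1') − ord('0') = 53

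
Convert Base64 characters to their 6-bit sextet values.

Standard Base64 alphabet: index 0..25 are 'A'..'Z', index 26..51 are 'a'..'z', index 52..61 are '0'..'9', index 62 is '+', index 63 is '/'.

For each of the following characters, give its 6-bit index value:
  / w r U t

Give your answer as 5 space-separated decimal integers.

Answer: 63 48 43 20 45

Derivation:
'/': index 63
'w': a..z range, 26 + ord('w') − ord('a') = 48
'r': a..z range, 26 + ord('r') − ord('a') = 43
'U': A..Z range, ord('U') − ord('A') = 20
't': a..z range, 26 + ord('t') − ord('a') = 45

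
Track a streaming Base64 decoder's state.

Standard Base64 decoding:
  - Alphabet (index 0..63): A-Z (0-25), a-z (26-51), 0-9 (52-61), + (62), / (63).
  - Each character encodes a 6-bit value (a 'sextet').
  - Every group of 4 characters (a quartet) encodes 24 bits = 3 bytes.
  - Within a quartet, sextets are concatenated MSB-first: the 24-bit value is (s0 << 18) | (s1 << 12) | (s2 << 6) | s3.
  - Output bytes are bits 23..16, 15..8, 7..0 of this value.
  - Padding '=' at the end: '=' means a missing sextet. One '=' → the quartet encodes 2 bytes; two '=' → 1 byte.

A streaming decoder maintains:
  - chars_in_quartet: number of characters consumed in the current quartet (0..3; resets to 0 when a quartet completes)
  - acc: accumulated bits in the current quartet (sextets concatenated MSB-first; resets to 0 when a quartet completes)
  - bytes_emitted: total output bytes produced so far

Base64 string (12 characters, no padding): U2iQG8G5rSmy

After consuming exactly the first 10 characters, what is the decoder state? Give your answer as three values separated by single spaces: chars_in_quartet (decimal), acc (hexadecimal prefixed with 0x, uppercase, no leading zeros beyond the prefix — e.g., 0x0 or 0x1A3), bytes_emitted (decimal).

After char 0 ('U'=20): chars_in_quartet=1 acc=0x14 bytes_emitted=0
After char 1 ('2'=54): chars_in_quartet=2 acc=0x536 bytes_emitted=0
After char 2 ('i'=34): chars_in_quartet=3 acc=0x14DA2 bytes_emitted=0
After char 3 ('Q'=16): chars_in_quartet=4 acc=0x536890 -> emit 53 68 90, reset; bytes_emitted=3
After char 4 ('G'=6): chars_in_quartet=1 acc=0x6 bytes_emitted=3
After char 5 ('8'=60): chars_in_quartet=2 acc=0x1BC bytes_emitted=3
After char 6 ('G'=6): chars_in_quartet=3 acc=0x6F06 bytes_emitted=3
After char 7 ('5'=57): chars_in_quartet=4 acc=0x1BC1B9 -> emit 1B C1 B9, reset; bytes_emitted=6
After char 8 ('r'=43): chars_in_quartet=1 acc=0x2B bytes_emitted=6
After char 9 ('S'=18): chars_in_quartet=2 acc=0xAD2 bytes_emitted=6

Answer: 2 0xAD2 6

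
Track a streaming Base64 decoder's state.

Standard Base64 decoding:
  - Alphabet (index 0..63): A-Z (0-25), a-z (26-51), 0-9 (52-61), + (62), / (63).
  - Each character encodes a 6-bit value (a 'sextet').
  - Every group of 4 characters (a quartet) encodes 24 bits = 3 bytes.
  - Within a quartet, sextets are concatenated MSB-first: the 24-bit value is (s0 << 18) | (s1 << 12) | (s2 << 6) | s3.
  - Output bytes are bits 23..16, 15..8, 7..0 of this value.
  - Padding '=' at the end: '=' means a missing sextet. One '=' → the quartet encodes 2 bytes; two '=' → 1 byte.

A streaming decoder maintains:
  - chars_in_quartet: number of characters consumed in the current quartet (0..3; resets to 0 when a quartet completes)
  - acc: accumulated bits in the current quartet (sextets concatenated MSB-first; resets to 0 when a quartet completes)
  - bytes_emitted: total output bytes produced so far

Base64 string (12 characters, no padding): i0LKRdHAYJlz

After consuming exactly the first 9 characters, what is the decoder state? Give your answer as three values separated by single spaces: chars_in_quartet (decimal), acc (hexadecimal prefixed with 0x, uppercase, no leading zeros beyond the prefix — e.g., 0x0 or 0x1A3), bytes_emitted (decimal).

After char 0 ('i'=34): chars_in_quartet=1 acc=0x22 bytes_emitted=0
After char 1 ('0'=52): chars_in_quartet=2 acc=0x8B4 bytes_emitted=0
After char 2 ('L'=11): chars_in_quartet=3 acc=0x22D0B bytes_emitted=0
After char 3 ('K'=10): chars_in_quartet=4 acc=0x8B42CA -> emit 8B 42 CA, reset; bytes_emitted=3
After char 4 ('R'=17): chars_in_quartet=1 acc=0x11 bytes_emitted=3
After char 5 ('d'=29): chars_in_quartet=2 acc=0x45D bytes_emitted=3
After char 6 ('H'=7): chars_in_quartet=3 acc=0x11747 bytes_emitted=3
After char 7 ('A'=0): chars_in_quartet=4 acc=0x45D1C0 -> emit 45 D1 C0, reset; bytes_emitted=6
After char 8 ('Y'=24): chars_in_quartet=1 acc=0x18 bytes_emitted=6

Answer: 1 0x18 6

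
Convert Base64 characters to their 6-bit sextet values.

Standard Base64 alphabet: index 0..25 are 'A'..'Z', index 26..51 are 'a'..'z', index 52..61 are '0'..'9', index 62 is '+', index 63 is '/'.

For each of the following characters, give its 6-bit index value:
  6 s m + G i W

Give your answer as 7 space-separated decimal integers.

Answer: 58 44 38 62 6 34 22

Derivation:
'6': 0..9 range, 52 + ord('6') − ord('0') = 58
's': a..z range, 26 + ord('s') − ord('a') = 44
'm': a..z range, 26 + ord('m') − ord('a') = 38
'+': index 62
'G': A..Z range, ord('G') − ord('A') = 6
'i': a..z range, 26 + ord('i') − ord('a') = 34
'W': A..Z range, ord('W') − ord('A') = 22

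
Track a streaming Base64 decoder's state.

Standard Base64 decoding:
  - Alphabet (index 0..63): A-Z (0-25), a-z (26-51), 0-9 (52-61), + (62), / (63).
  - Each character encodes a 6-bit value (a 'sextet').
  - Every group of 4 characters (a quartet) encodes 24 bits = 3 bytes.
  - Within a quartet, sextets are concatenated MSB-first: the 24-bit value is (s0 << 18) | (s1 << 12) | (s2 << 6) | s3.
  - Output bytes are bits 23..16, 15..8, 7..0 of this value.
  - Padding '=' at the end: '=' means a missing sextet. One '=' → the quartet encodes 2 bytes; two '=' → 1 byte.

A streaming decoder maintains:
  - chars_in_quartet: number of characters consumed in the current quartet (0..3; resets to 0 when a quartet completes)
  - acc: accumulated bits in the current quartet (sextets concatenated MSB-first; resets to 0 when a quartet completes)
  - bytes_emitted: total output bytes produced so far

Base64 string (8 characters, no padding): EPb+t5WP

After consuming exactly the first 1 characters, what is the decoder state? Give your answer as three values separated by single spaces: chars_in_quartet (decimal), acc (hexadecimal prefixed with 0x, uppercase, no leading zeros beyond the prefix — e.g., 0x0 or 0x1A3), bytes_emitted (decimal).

After char 0 ('E'=4): chars_in_quartet=1 acc=0x4 bytes_emitted=0

Answer: 1 0x4 0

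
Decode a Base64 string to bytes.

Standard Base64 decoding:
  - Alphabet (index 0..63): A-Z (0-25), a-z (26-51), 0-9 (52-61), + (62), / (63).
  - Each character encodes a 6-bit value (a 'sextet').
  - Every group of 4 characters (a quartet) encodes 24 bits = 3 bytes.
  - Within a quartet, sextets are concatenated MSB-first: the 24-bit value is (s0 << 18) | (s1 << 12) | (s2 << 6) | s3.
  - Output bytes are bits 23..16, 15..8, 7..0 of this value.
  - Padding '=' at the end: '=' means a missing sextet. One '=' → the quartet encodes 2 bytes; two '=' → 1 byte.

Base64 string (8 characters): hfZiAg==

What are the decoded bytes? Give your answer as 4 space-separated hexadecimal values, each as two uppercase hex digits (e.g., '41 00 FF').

Answer: 85 F6 62 02

Derivation:
After char 0 ('h'=33): chars_in_quartet=1 acc=0x21 bytes_emitted=0
After char 1 ('f'=31): chars_in_quartet=2 acc=0x85F bytes_emitted=0
After char 2 ('Z'=25): chars_in_quartet=3 acc=0x217D9 bytes_emitted=0
After char 3 ('i'=34): chars_in_quartet=4 acc=0x85F662 -> emit 85 F6 62, reset; bytes_emitted=3
After char 4 ('A'=0): chars_in_quartet=1 acc=0x0 bytes_emitted=3
After char 5 ('g'=32): chars_in_quartet=2 acc=0x20 bytes_emitted=3
Padding '==': partial quartet acc=0x20 -> emit 02; bytes_emitted=4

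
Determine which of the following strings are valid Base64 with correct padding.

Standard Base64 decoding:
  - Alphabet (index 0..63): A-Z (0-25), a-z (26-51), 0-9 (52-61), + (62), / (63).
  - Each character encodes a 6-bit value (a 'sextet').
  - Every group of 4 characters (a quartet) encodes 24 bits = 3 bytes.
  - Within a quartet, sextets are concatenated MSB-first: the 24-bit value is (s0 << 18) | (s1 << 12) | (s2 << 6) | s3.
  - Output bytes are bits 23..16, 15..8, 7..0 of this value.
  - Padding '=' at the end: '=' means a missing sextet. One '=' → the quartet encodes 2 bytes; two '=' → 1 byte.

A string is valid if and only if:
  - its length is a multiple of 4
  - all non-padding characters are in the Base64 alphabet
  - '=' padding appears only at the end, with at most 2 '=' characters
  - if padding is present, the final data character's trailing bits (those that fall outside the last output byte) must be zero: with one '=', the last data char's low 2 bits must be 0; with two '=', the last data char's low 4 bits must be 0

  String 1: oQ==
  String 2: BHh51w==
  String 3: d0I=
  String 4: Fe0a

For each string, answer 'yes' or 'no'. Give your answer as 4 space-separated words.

Answer: yes yes yes yes

Derivation:
String 1: 'oQ==' → valid
String 2: 'BHh51w==' → valid
String 3: 'd0I=' → valid
String 4: 'Fe0a' → valid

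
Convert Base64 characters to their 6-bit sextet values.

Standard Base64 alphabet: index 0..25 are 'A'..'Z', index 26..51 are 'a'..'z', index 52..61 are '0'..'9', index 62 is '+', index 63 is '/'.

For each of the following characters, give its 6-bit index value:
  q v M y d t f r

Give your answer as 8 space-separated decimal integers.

Answer: 42 47 12 50 29 45 31 43

Derivation:
'q': a..z range, 26 + ord('q') − ord('a') = 42
'v': a..z range, 26 + ord('v') − ord('a') = 47
'M': A..Z range, ord('M') − ord('A') = 12
'y': a..z range, 26 + ord('y') − ord('a') = 50
'd': a..z range, 26 + ord('d') − ord('a') = 29
't': a..z range, 26 + ord('t') − ord('a') = 45
'f': a..z range, 26 + ord('f') − ord('a') = 31
'r': a..z range, 26 + ord('r') − ord('a') = 43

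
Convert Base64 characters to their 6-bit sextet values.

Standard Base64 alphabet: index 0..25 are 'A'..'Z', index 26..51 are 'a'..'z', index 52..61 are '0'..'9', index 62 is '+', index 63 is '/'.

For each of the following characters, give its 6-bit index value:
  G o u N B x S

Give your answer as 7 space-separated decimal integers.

'G': A..Z range, ord('G') − ord('A') = 6
'o': a..z range, 26 + ord('o') − ord('a') = 40
'u': a..z range, 26 + ord('u') − ord('a') = 46
'N': A..Z range, ord('N') − ord('A') = 13
'B': A..Z range, ord('B') − ord('A') = 1
'x': a..z range, 26 + ord('x') − ord('a') = 49
'S': A..Z range, ord('S') − ord('A') = 18

Answer: 6 40 46 13 1 49 18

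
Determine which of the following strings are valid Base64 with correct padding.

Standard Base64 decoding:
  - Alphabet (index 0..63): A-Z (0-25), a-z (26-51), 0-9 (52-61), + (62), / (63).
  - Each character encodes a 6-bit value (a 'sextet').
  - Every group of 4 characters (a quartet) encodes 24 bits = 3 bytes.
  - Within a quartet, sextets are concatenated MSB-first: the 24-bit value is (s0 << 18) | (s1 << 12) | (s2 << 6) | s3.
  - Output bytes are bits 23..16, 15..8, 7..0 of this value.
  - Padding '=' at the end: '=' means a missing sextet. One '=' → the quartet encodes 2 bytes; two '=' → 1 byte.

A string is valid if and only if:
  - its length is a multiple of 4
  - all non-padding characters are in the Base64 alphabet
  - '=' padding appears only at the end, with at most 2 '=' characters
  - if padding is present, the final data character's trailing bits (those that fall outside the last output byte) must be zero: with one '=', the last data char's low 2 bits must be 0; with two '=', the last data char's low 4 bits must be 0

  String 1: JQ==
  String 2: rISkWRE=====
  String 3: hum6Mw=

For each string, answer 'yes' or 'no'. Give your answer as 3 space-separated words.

String 1: 'JQ==' → valid
String 2: 'rISkWRE=====' → invalid (5 pad chars (max 2))
String 3: 'hum6Mw=' → invalid (len=7 not mult of 4)

Answer: yes no no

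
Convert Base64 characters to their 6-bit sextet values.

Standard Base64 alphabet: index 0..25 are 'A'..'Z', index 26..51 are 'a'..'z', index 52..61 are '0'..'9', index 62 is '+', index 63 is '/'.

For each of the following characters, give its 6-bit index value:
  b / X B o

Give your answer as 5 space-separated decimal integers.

'b': a..z range, 26 + ord('b') − ord('a') = 27
'/': index 63
'X': A..Z range, ord('X') − ord('A') = 23
'B': A..Z range, ord('B') − ord('A') = 1
'o': a..z range, 26 + ord('o') − ord('a') = 40

Answer: 27 63 23 1 40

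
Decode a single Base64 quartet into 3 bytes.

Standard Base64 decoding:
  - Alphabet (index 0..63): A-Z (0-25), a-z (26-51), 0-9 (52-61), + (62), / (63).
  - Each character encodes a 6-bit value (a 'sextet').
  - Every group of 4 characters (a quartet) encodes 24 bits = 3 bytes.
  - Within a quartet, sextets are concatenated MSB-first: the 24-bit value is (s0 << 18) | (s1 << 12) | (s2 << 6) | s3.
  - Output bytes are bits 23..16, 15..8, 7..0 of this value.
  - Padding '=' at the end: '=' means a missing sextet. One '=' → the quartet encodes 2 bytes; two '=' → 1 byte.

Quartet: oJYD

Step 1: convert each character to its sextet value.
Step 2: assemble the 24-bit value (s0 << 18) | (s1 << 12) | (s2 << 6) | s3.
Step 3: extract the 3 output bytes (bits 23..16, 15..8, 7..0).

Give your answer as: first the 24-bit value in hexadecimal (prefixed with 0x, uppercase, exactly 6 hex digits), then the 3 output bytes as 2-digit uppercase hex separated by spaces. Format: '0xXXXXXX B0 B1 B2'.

Answer: 0xA09603 A0 96 03

Derivation:
Sextets: o=40, J=9, Y=24, D=3
24-bit: (40<<18) | (9<<12) | (24<<6) | 3
      = 0xA00000 | 0x009000 | 0x000600 | 0x000003
      = 0xA09603
Bytes: (v>>16)&0xFF=A0, (v>>8)&0xFF=96, v&0xFF=03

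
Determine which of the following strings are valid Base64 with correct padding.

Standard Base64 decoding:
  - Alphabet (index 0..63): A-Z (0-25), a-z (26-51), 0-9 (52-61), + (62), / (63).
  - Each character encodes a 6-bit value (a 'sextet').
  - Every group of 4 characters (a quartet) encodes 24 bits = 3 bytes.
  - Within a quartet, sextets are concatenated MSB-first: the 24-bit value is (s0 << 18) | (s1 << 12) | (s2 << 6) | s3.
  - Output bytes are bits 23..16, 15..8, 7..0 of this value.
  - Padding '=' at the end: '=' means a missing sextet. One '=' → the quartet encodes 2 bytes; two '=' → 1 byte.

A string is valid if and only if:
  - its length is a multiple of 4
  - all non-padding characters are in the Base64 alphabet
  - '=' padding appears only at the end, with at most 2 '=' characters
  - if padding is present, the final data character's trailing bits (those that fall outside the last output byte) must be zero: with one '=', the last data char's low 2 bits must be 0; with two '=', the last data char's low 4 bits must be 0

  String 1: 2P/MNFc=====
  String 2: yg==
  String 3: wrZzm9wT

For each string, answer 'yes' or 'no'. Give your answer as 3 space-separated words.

String 1: '2P/MNFc=====' → invalid (5 pad chars (max 2))
String 2: 'yg==' → valid
String 3: 'wrZzm9wT' → valid

Answer: no yes yes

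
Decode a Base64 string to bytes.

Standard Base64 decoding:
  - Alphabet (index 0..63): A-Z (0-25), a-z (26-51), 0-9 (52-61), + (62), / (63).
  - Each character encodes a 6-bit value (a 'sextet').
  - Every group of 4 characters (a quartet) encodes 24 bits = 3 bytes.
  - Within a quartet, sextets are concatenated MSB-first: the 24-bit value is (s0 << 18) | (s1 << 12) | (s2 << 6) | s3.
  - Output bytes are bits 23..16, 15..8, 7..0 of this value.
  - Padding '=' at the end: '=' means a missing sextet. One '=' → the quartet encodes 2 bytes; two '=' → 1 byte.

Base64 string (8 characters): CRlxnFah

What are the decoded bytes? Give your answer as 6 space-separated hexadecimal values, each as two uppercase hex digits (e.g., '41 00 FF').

After char 0 ('C'=2): chars_in_quartet=1 acc=0x2 bytes_emitted=0
After char 1 ('R'=17): chars_in_quartet=2 acc=0x91 bytes_emitted=0
After char 2 ('l'=37): chars_in_quartet=3 acc=0x2465 bytes_emitted=0
After char 3 ('x'=49): chars_in_quartet=4 acc=0x91971 -> emit 09 19 71, reset; bytes_emitted=3
After char 4 ('n'=39): chars_in_quartet=1 acc=0x27 bytes_emitted=3
After char 5 ('F'=5): chars_in_quartet=2 acc=0x9C5 bytes_emitted=3
After char 6 ('a'=26): chars_in_quartet=3 acc=0x2715A bytes_emitted=3
After char 7 ('h'=33): chars_in_quartet=4 acc=0x9C56A1 -> emit 9C 56 A1, reset; bytes_emitted=6

Answer: 09 19 71 9C 56 A1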